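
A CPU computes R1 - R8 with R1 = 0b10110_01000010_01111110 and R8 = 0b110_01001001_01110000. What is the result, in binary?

0b11111111100100001110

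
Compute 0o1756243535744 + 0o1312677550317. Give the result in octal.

Add column by column in base 8, right to left:
  4+7 = 3 carry 1
  4+1+1 = 6
  7+3 = 2 carry 1
  5+0+1 = 6
  3+5 = 0 carry 1
  5+5+1 = 3 carry 1
  3+7+1 = 3 carry 1
  4+7+1 = 4 carry 1
  2+6+1 = 1 carry 1
  6+2+1 = 1 carry 1
  5+1+1 = 7
  7+3 = 2 carry 1
  1+1+1 = 3

0o3271143306263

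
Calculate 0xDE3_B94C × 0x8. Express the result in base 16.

0x6F1DCA60

Multiply each base-16 digit by 8, carrying:
  C×8 = 96 → write 0 carry 6
  4×8+6 = 38 → write 6 carry 2
  9×8+2 = 74 → write A carry 4
  B×8+4 = 92 → write C carry 5
  3×8+5 = 29 → write D carry 1
  E×8+1 = 113 → write 1 carry 7
  D×8+7 = 111 → write F carry 6
  remaining carry: 6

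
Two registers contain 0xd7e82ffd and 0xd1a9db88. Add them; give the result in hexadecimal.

0x1a9920b85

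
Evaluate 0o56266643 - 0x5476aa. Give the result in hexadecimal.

0o56266643 = 0xb96da3 in hexadecimal.
Subtract column by column in base 16:
  3-a → 9 (borrow)
  a-a-1 → f (borrow)
  d-6-1 → 6
  6-7 → f (borrow)
  9-4-1 → 4
  b-5 → 6

0x64f6f9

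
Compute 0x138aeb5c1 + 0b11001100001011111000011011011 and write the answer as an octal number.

0o52215123234

0x138aeb5c1 = 0o47053532701 in octal.
0b11001100001011111000011011011 = 0o3141370333 in octal.
Add column by column in base 8, right to left:
  1+3 = 4
  0+3 = 3
  7+3 = 2 carry 1
  2+0+1 = 3
  3+7 = 2 carry 1
  5+3+1 = 1 carry 1
  3+1+1 = 5
  5+4 = 1 carry 1
  0+1+1 = 2
  7+3 = 2 carry 1
  4+0+1 = 5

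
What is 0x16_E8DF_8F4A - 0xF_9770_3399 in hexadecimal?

0x7516F5BB1

Subtract column by column in base 16:
  A-9 → 1
  4-9 → B (borrow)
  F-3-1 → B
  8-3 → 5
  F-0 → F
  D-7 → 6
  8-7 → 1
  E-9 → 5
  6-F → 7 (borrow)
  1-0-1 → 0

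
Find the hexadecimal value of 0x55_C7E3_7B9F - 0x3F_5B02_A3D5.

Subtract column by column in base 16:
  F-5 → A
  9-D → C (borrow)
  B-3-1 → 7
  7-A → D (borrow)
  3-2-1 → 0
  E-0 → E
  7-B → C (borrow)
  C-5-1 → 6
  5-F → 6 (borrow)
  5-3-1 → 1

0x166CE0D7CA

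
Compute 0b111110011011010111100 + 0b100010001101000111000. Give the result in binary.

0b1100000101000011110100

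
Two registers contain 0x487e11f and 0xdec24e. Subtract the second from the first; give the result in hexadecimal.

Subtract column by column in base 16:
  f-e → 1
  1-4 → d (borrow)
  1-2-1 → e (borrow)
  e-c-1 → 1
  7-e → 9 (borrow)
  8-d-1 → a (borrow)
  4-0-1 → 3

0x3a91ed1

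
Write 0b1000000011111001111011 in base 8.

0o10037173

Group the bits in threes: 001 000 000 011 111 001 111 011 → 10037173.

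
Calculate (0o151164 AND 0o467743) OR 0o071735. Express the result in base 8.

0o71775

0o151164 AND 0o467743 = 0o041140.
Then OR with 0o071735.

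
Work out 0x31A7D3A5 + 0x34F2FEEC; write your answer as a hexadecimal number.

0x669AD291

Add column by column in base 16, right to left:
  5+C = 1 carry 1
  A+E+1 = 9 carry 1
  3+E+1 = 2 carry 1
  D+F+1 = D carry 1
  7+2+1 = A
  A+F = 9 carry 1
  1+4+1 = 6
  3+3 = 6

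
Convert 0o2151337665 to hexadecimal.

Each octal digit is 3 bits: 2=010 1=001 5=101 1=001 3=011 3=011 7=111 6=110 6=110 5=101.
Group the bits into nibbles: 0001 0001 1010 0101 1011 1111 1011 0101 → 11A5BFB5.

0x11A5BFB5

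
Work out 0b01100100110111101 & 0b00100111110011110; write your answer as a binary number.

0b00100100110011100

AND bit by bit (1 only where both bits are 1):
  01100100110111101
& 00100111110011110
= 00100100110011100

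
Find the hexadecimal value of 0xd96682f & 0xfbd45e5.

AND each hex digit independently (no carries):
  d&f=d, 9&b=9, 6&d=4, 6&4=4, 8&5=0, 2&e=2, f&5=5

0xd944025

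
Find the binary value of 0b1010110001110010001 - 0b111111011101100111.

0b10110110000101010

Subtract column by column in base 2:
  1-1 → 0
  0-1 → 1 (borrow)
  0-1-1 → 0 (borrow)
  0-0-1 → 1 (borrow)
  1-0-1 → 0
  0-1 → 1 (borrow)
  0-1-1 → 0 (borrow)
  1-0-1 → 0
  1-1 → 0
  1-1 → 0
  0-1 → 1 (borrow)
  0-0-1 → 1 (borrow)
  0-1-1 → 0 (borrow)
  1-1-1 → 1 (borrow)
  1-1-1 → 1 (borrow)
  0-1-1 → 0 (borrow)
  1-1-1 → 1 (borrow)
  0-1-1 → 0 (borrow)
  1-0-1 → 0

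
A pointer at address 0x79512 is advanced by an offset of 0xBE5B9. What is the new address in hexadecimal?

Add column by column in base 16, right to left:
  2+9 = B
  1+B = C
  5+5 = A
  9+E = 7 carry 1
  7+B+1 = 3 carry 1
  final carry 1

0x137ACB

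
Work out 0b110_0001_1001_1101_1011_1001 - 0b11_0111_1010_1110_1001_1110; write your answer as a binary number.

Subtract column by column in base 2:
  1-0 → 1
  0-1 → 1 (borrow)
  0-1-1 → 0 (borrow)
  1-1-1 → 1 (borrow)
  1-1-1 → 1 (borrow)
  1-0-1 → 0
  0-0 → 0
  1-1 → 0
  1-0 → 1
  0-1 → 1 (borrow)
  1-1-1 → 1 (borrow)
  1-1-1 → 1 (borrow)
  1-0-1 → 0
  0-1 → 1 (borrow)
  0-0-1 → 1 (borrow)
  1-1-1 → 1 (borrow)
  1-1-1 → 1 (borrow)
  0-1-1 → 0 (borrow)
  0-1-1 → 0 (borrow)
  0-0-1 → 1 (borrow)
  0-1-1 → 0 (borrow)
  1-1-1 → 1 (borrow)
  1-0-1 → 0

0b1010011110111100011011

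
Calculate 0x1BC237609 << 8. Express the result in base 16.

0x1BC23760900

Shifting left by 8 bits = 2 hex digits: append 2 zeros.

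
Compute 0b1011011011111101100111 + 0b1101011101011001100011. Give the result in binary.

0b11000111001010111001010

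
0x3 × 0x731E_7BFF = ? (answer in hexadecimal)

Multiply each base-16 digit by 3, carrying:
  F×3 = 45 → write D carry 2
  F×3+2 = 47 → write F carry 2
  B×3+2 = 35 → write 3 carry 2
  7×3+2 = 23 → write 7 carry 1
  E×3+1 = 43 → write B carry 2
  1×3+2 = 5 → write 5
  3×3 = 9 → write 9
  7×3 = 21 → write 5 carry 1
  remaining carry: 1

0x1595B73FD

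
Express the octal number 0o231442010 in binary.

Each octal digit is 3 bits: 2=010 3=011 1=001 4=100 4=100 2=010 0=000 1=001 0=000.

0b10011001100100010000001000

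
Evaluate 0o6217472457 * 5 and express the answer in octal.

0o37316044753

Multiply each base-8 digit by 5, carrying:
  7×5 = 35 → write 3 carry 4
  5×5+4 = 29 → write 5 carry 3
  4×5+3 = 23 → write 7 carry 2
  2×5+2 = 12 → write 4 carry 1
  7×5+1 = 36 → write 4 carry 4
  4×5+4 = 24 → write 0 carry 3
  7×5+3 = 38 → write 6 carry 4
  1×5+4 = 9 → write 1 carry 1
  2×5+1 = 11 → write 3 carry 1
  6×5+1 = 31 → write 7 carry 3
  remaining carry: 3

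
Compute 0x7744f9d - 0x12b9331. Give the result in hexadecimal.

0x648bc6c

Subtract column by column in base 16:
  d-1 → c
  9-3 → 6
  f-3 → c
  4-9 → b (borrow)
  4-b-1 → 8 (borrow)
  7-2-1 → 4
  7-1 → 6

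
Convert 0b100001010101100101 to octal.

0o412545

Group the bits in threes: 100 001 010 101 100 101 → 412545.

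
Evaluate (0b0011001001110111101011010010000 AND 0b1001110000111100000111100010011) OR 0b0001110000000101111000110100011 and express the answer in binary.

0b0011001001110111101011010010000 AND 0b1001110000111100000111100010011 = 0b0001000000110100000011000010000.
Then OR with 0b0001110000000101111000110100011.

0b1110000110101111011110110011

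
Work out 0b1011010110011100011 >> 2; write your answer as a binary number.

0b10110101100111000

Right shift by 2: drop the 2 least-significant bits.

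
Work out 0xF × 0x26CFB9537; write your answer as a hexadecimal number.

0x2462BDBE39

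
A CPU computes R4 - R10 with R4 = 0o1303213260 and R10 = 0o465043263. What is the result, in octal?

Subtract column by column in base 8:
  0-3 → 5 (borrow)
  6-6-1 → 7 (borrow)
  2-2-1 → 7 (borrow)
  3-3-1 → 7 (borrow)
  1-4-1 → 4 (borrow)
  2-0-1 → 1
  3-5 → 6 (borrow)
  0-6-1 → 1 (borrow)
  3-4-1 → 6 (borrow)
  1-0-1 → 0

0o616147775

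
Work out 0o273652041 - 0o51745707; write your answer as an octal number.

0o221704132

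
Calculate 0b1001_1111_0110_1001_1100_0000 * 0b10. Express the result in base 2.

0b1001111101101001110000000

Multiply each base-2 digit by 2, carrying:
  0×2 = 0 → write 0
  0×2 = 0 → write 0
  0×2 = 0 → write 0
  0×2 = 0 → write 0
  0×2 = 0 → write 0
  0×2 = 0 → write 0
  1×2 = 2 → write 0 carry 1
  1×2+1 = 3 → write 1 carry 1
  1×2+1 = 3 → write 1 carry 1
  0×2+1 = 1 → write 1
  0×2 = 0 → write 0
  1×2 = 2 → write 0 carry 1
  0×2+1 = 1 → write 1
  1×2 = 2 → write 0 carry 1
  1×2+1 = 3 → write 1 carry 1
  0×2+1 = 1 → write 1
  1×2 = 2 → write 0 carry 1
  1×2+1 = 3 → write 1 carry 1
  1×2+1 = 3 → write 1 carry 1
  1×2+1 = 3 → write 1 carry 1
  1×2+1 = 3 → write 1 carry 1
  0×2+1 = 1 → write 1
  0×2 = 0 → write 0
  1×2 = 2 → write 0 carry 1
  remaining carry: 1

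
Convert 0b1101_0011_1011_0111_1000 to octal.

Group the bits in threes: 011 010 011 101 101 111 000 → 3235570.

0o3235570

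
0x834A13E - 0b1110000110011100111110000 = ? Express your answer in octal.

0x834A13E = 0o1015120476 in octal.
0b1110000110011100111110000 = 0o160634760 in octal.
Subtract column by column in base 8:
  6-0 → 6
  7-6 → 1
  4-7 → 5 (borrow)
  0-4-1 → 3 (borrow)
  2-3-1 → 6 (borrow)
  1-6-1 → 2 (borrow)
  5-0-1 → 4
  1-6 → 3 (borrow)
  0-1-1 → 6 (borrow)
  1-0-1 → 0

0o634263516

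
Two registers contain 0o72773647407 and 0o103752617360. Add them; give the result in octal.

0o176746466767

Add column by column in base 8, right to left:
  7+0 = 7
  0+6 = 6
  4+3 = 7
  7+7 = 6 carry 1
  4+1+1 = 6
  6+6 = 4 carry 1
  3+2+1 = 6
  7+5 = 4 carry 1
  7+7+1 = 7 carry 1
  2+3+1 = 6
  7+0 = 7
  0+1 = 1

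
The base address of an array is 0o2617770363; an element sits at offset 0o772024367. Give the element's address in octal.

0o3612014752

Add column by column in base 8, right to left:
  3+7 = 2 carry 1
  6+6+1 = 5 carry 1
  3+3+1 = 7
  0+4 = 4
  7+2 = 1 carry 1
  7+0+1 = 0 carry 1
  7+2+1 = 2 carry 1
  1+7+1 = 1 carry 1
  6+7+1 = 6 carry 1
  2+0+1 = 3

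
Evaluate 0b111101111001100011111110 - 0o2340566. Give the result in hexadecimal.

0xedd788

0b111101111001100011111110 = 0xf798fe in hexadecimal.
0o2340566 = 0x9c176 in hexadecimal.
Subtract column by column in base 16:
  e-6 → 8
  f-7 → 8
  8-1 → 7
  9-c → d (borrow)
  7-9-1 → d (borrow)
  f-0-1 → e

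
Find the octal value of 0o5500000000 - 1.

The trailing 8 digits are 0, so subtracting 1 borrows through: they become 7 and the next digit up decrements.

0o5477777777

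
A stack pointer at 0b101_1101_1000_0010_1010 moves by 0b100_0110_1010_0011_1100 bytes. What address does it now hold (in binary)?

Add column by column in base 2, right to left:
  0+0 = 0
  1+0 = 1
  0+1 = 1
  1+1 = 0 carry 1
  0+1+1 = 0 carry 1
  1+1+1 = 1 carry 1
  0+0+1 = 1
  0+0 = 0
  0+0 = 0
  0+1 = 1
  0+0 = 0
  1+1 = 0 carry 1
  1+0+1 = 0 carry 1
  0+1+1 = 0 carry 1
  1+1+1 = 1 carry 1
  1+0+1 = 0 carry 1
  1+0+1 = 0 carry 1
  0+0+1 = 1
  1+1 = 0 carry 1
  final carry 1

0b10100100001001100110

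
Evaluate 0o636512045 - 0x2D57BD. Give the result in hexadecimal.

0o636512045 = 0x67A9425 in hexadecimal.
Subtract column by column in base 16:
  5-D → 8 (borrow)
  2-B-1 → 6 (borrow)
  4-7-1 → C (borrow)
  9-5-1 → 3
  A-D → D (borrow)
  7-2-1 → 4
  6-0 → 6

0x64D3C68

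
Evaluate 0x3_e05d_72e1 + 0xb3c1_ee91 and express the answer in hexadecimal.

Add column by column in base 16, right to left:
  1+1 = 2
  e+9 = 7 carry 1
  2+e+1 = 1 carry 1
  7+e+1 = 6 carry 1
  d+1+1 = f
  5+c = 1 carry 1
  0+3+1 = 4
  e+b = 9 carry 1
  3+0+1 = 4

0x4941f6172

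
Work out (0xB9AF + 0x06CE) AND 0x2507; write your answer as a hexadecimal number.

Add column by column in base 16, right to left:
  F+E = D carry 1
  A+C+1 = 7 carry 1
  9+6+1 = 0 carry 1
  B+0+1 = C
Sum = 0xC07D; now AND with 0x2507:
  C&2=0, 0&5=0, 7&0=0, D&7=5

0x5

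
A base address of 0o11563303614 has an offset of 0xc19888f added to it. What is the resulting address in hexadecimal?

0o11563303614 = 0x4dcd878c in hexadecimal.
Add column by column in base 16, right to left:
  c+f = b carry 1
  8+8+1 = 1 carry 1
  7+8+1 = 0 carry 1
  8+8+1 = 1 carry 1
  d+9+1 = 7 carry 1
  c+1+1 = e
  d+c = 9 carry 1
  4+0+1 = 5

0x59e7101b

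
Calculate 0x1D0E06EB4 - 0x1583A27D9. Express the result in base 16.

0x78A646DB

Subtract column by column in base 16:
  4-9 → B (borrow)
  B-D-1 → D (borrow)
  E-7-1 → 6
  6-2 → 4
  0-A → 6 (borrow)
  E-3-1 → A
  0-8 → 8 (borrow)
  D-5-1 → 7
  1-1 → 0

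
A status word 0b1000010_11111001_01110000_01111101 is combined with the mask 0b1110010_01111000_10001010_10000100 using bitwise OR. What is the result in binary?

0b1110010111110011111101011111101

OR bit by bit (1 where either bit is 1):
  1000010111110010111000001111101
| 1110010011110001000101010000100
= 1110010111110011111101011111101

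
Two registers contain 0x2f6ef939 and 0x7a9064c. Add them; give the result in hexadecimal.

Add column by column in base 16, right to left:
  9+c = 5 carry 1
  3+4+1 = 8
  9+6 = f
  f+0 = f
  e+9 = 7 carry 1
  6+a+1 = 1 carry 1
  f+7+1 = 7 carry 1
  2+0+1 = 3

0x3717ff85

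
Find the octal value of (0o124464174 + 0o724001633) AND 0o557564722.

Add column by column in base 8, right to left:
  4+3 = 7
  7+3 = 2 carry 1
  1+6+1 = 0 carry 1
  4+1+1 = 6
  6+0 = 6
  4+0 = 4
  4+4 = 0 carry 1
  2+2+1 = 5
  1+7 = 0 carry 1
  final carry 1
Sum = 0o1050466027; now AND with 0o557564722:
  1&0=0, 0&5=0, 5&5=5, 0&7=0, 4&5=4, 6&6=6, 6&4=4, 0&7=0, 2&2=2, 7&2=2

0o50464022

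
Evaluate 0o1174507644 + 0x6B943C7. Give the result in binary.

0o1174507644 = 0b1001111100101000111110100100 in binary.
0x6B943C7 = 0b110101110010100001111000111 in binary.
Add column by column in base 2, right to left:
  0+1 = 1
  0+1 = 1
  1+1 = 0 carry 1
  0+0+1 = 1
  0+0 = 0
  1+0 = 1
  0+1 = 1
  1+1 = 0 carry 1
  1+1+1 = 1 carry 1
  1+1+1 = 1 carry 1
  1+0+1 = 0 carry 1
  1+0+1 = 0 carry 1
  0+0+1 = 1
  0+0 = 0
  0+1 = 1
  1+0 = 1
  0+1 = 1
  1+0 = 1
  0+0 = 0
  0+1 = 1
  1+1 = 0 carry 1
  1+1+1 = 1 carry 1
  1+0+1 = 0 carry 1
  1+1+1 = 1 carry 1
  1+0+1 = 0 carry 1
  0+1+1 = 0 carry 1
  0+1+1 = 0 carry 1
  1+0+1 = 0 carry 1
  final carry 1

0b10000101010111101001101101011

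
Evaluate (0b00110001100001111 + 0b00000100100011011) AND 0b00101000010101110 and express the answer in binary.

Add column by column in base 2, right to left:
  1+1 = 0 carry 1
  1+1+1 = 1 carry 1
  1+0+1 = 0 carry 1
  1+1+1 = 1 carry 1
  0+1+1 = 0 carry 1
  0+0+1 = 1
  0+0 = 0
  0+0 = 0
  1+1 = 0 carry 1
  1+0+1 = 0 carry 1
  0+0+1 = 1
  0+1 = 1
  0+0 = 0
  1+0 = 1
  1+0 = 1
Sum = 0b110110000101010; now AND with 0b00101000010101110:
  00110110000101010
& 00101000010101110
= 00100000000101010

0b100000000101010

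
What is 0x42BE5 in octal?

0o1025745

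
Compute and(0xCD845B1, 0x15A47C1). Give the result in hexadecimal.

AND each hex digit independently (no carries):
  C&1=0, D&5=5, 8&A=8, 4&4=4, 5&7=5, B&C=8, 1&1=1

0x0584581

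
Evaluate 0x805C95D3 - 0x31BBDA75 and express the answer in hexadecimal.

0x4EA0BB5E

Subtract column by column in base 16:
  3-5 → E (borrow)
  D-7-1 → 5
  5-A → B (borrow)
  9-D-1 → B (borrow)
  C-B-1 → 0
  5-B → A (borrow)
  0-1-1 → E (borrow)
  8-3-1 → 4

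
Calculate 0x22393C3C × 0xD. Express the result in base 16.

0x1BCE80F0C

Multiply each base-16 digit by 13, carrying:
  C×13 = 156 → write C carry 9
  3×13+9 = 48 → write 0 carry 3
  C×13+3 = 159 → write F carry 9
  3×13+9 = 48 → write 0 carry 3
  9×13+3 = 120 → write 8 carry 7
  3×13+7 = 46 → write E carry 2
  2×13+2 = 28 → write C carry 1
  2×13+1 = 27 → write B carry 1
  remaining carry: 1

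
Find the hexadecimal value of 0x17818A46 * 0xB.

0x10290F102

Multiply each base-16 digit by 11, carrying:
  6×11 = 66 → write 2 carry 4
  4×11+4 = 48 → write 0 carry 3
  A×11+3 = 113 → write 1 carry 7
  8×11+7 = 95 → write F carry 5
  1×11+5 = 16 → write 0 carry 1
  8×11+1 = 89 → write 9 carry 5
  7×11+5 = 82 → write 2 carry 5
  1×11+5 = 16 → write 0 carry 1
  remaining carry: 1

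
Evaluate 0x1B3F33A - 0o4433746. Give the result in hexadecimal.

0o4433746 = 0x1237E6 in hexadecimal.
Subtract column by column in base 16:
  A-6 → 4
  3-E → 5 (borrow)
  3-7-1 → B (borrow)
  F-3-1 → B
  3-2 → 1
  B-1 → A
  1-0 → 1

0x1A1BB54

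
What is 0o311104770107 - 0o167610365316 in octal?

Subtract column by column in base 8:
  7-6 → 1
  0-1 → 7 (borrow)
  1-3-1 → 5 (borrow)
  0-5-1 → 2 (borrow)
  7-6-1 → 0
  7-3 → 4
  4-0 → 4
  0-1 → 7 (borrow)
  1-6-1 → 2 (borrow)
  1-7-1 → 1 (borrow)
  1-6-1 → 2 (borrow)
  3-1-1 → 1

0o121274402571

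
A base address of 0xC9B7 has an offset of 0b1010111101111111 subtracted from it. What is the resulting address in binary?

0xC9B7 = 0b1100100110110111 in binary.
Subtract column by column in base 2:
  1-1 → 0
  1-1 → 0
  1-1 → 0
  0-1 → 1 (borrow)
  1-1-1 → 1 (borrow)
  1-1-1 → 1 (borrow)
  0-1-1 → 0 (borrow)
  1-0-1 → 0
  1-1 → 0
  0-1 → 1 (borrow)
  0-1-1 → 0 (borrow)
  1-1-1 → 1 (borrow)
  0-0-1 → 1 (borrow)
  0-1-1 → 0 (borrow)
  1-0-1 → 0
  1-1 → 0

0b1101000111000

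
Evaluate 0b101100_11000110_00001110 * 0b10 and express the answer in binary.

0b10110011000110000011100

Multiply each base-2 digit by 2, carrying:
  0×2 = 0 → write 0
  1×2 = 2 → write 0 carry 1
  1×2+1 = 3 → write 1 carry 1
  1×2+1 = 3 → write 1 carry 1
  0×2+1 = 1 → write 1
  0×2 = 0 → write 0
  0×2 = 0 → write 0
  0×2 = 0 → write 0
  0×2 = 0 → write 0
  1×2 = 2 → write 0 carry 1
  1×2+1 = 3 → write 1 carry 1
  0×2+1 = 1 → write 1
  0×2 = 0 → write 0
  0×2 = 0 → write 0
  1×2 = 2 → write 0 carry 1
  1×2+1 = 3 → write 1 carry 1
  0×2+1 = 1 → write 1
  0×2 = 0 → write 0
  1×2 = 2 → write 0 carry 1
  1×2+1 = 3 → write 1 carry 1
  0×2+1 = 1 → write 1
  1×2 = 2 → write 0 carry 1
  remaining carry: 1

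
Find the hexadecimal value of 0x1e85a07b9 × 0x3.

Multiply each base-16 digit by 3, carrying:
  9×3 = 27 → write b carry 1
  b×3+1 = 34 → write 2 carry 2
  7×3+2 = 23 → write 7 carry 1
  0×3+1 = 1 → write 1
  a×3 = 30 → write e carry 1
  5×3+1 = 16 → write 0 carry 1
  8×3+1 = 25 → write 9 carry 1
  e×3+1 = 43 → write b carry 2
  1×3+2 = 5 → write 5

0x5b90e172b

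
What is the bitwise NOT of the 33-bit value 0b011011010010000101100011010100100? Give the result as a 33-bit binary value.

Invert each bit: 011011010010000101100011010100100 → 100100101101111010011100101011011.

0b100100101101111010011100101011011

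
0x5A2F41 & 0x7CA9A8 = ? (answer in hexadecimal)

0x582900

AND each hex digit independently (no carries):
  5&7=5, A&C=8, 2&A=2, F&9=9, 4&A=0, 1&8=0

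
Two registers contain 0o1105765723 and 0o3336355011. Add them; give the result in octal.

Add column by column in base 8, right to left:
  3+1 = 4
  2+1 = 3
  7+0 = 7
  5+5 = 2 carry 1
  6+5+1 = 4 carry 1
  7+3+1 = 3 carry 1
  5+6+1 = 4 carry 1
  0+3+1 = 4
  1+3 = 4
  1+3 = 4

0o4444342734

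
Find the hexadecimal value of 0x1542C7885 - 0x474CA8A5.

Subtract column by column in base 16:
  5-5 → 0
  8-A → E (borrow)
  8-8-1 → F (borrow)
  7-A-1 → C (borrow)
  C-C-1 → F (borrow)
  2-4-1 → D (borrow)
  4-7-1 → C (borrow)
  5-4-1 → 0
  1-0 → 1

0x10CDFCFE0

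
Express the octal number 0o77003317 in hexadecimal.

0xfc06cf

Each octal digit is 3 bits: 7=111 7=111 0=000 0=000 3=011 3=011 1=001 7=111.
Group the bits into nibbles: 1111 1100 0000 0110 1100 1111 → fc06cf.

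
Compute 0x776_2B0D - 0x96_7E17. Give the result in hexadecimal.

0x6DFACF6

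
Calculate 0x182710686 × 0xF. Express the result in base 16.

0x16A49F61DA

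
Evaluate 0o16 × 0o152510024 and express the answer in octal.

0o2724760430

Multiply each base-8 digit by 14, carrying:
  4×14 = 56 → write 0 carry 7
  2×14+7 = 35 → write 3 carry 4
  0×14+4 = 4 → write 4
  0×14 = 0 → write 0
  1×14 = 14 → write 6 carry 1
  5×14+1 = 71 → write 7 carry 8
  2×14+8 = 36 → write 4 carry 4
  5×14+4 = 74 → write 2 carry 9
  1×14+9 = 23 → write 7 carry 2
  remaining carry: 2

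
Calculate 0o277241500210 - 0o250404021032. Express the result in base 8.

0o26635457156

Subtract column by column in base 8:
  0-2 → 6 (borrow)
  1-3-1 → 5 (borrow)
  2-0-1 → 1
  0-1 → 7 (borrow)
  0-2-1 → 5 (borrow)
  5-0-1 → 4
  1-4 → 5 (borrow)
  4-0-1 → 3
  2-4 → 6 (borrow)
  7-0-1 → 6
  7-5 → 2
  2-2 → 0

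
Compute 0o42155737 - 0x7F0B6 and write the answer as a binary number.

0b100000001110101100101001

0o42155737 = 0b100010001101101111011111 in binary.
0x7F0B6 = 0b1111111000010110110 in binary.
Subtract column by column in base 2:
  1-0 → 1
  1-1 → 0
  1-1 → 0
  1-0 → 1
  1-1 → 0
  0-1 → 1 (borrow)
  1-0-1 → 0
  1-1 → 0
  1-0 → 1
  1-0 → 1
  0-0 → 0
  1-0 → 1
  1-1 → 0
  0-1 → 1 (borrow)
  1-1-1 → 1 (borrow)
  1-1-1 → 1 (borrow)
  0-1-1 → 0 (borrow)
  0-1-1 → 0 (borrow)
  0-1-1 → 0 (borrow)
  1-0-1 → 0
  0-0 → 0
  0-0 → 0
  0-0 → 0
  1-0 → 1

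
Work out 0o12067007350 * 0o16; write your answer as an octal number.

0o215402150260

Multiply each base-8 digit by 14, carrying:
  0×14 = 0 → write 0
  5×14 = 70 → write 6 carry 8
  3×14+8 = 50 → write 2 carry 6
  7×14+6 = 104 → write 0 carry 13
  0×14+13 = 13 → write 5 carry 1
  0×14+1 = 1 → write 1
  7×14 = 98 → write 2 carry 12
  6×14+12 = 96 → write 0 carry 12
  0×14+12 = 12 → write 4 carry 1
  2×14+1 = 29 → write 5 carry 3
  1×14+3 = 17 → write 1 carry 2
  remaining carry: 2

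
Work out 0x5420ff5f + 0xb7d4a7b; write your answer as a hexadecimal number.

Add column by column in base 16, right to left:
  f+b = a carry 1
  5+7+1 = d
  f+a = 9 carry 1
  f+4+1 = 4 carry 1
  0+d+1 = e
  2+7 = 9
  4+b = f
  5+0 = 5

0x5f9e49da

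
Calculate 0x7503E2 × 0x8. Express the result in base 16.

Multiply each base-16 digit by 8, carrying:
  2×8 = 16 → write 0 carry 1
  E×8+1 = 113 → write 1 carry 7
  3×8+7 = 31 → write F carry 1
  0×8+1 = 1 → write 1
  5×8 = 40 → write 8 carry 2
  7×8+2 = 58 → write A carry 3
  remaining carry: 3

0x3A81F10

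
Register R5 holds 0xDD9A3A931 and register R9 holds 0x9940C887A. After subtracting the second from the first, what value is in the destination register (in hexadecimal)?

0x4459720B7

Subtract column by column in base 16:
  1-A → 7 (borrow)
  3-7-1 → B (borrow)
  9-8-1 → 0
  A-8 → 2
  3-C → 7 (borrow)
  A-0-1 → 9
  9-4 → 5
  D-9 → 4
  D-9 → 4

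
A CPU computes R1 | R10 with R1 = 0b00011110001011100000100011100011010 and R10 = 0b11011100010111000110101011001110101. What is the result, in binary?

0b11011110011111100110101011101111111

OR bit by bit (1 where either bit is 1):
  00011110001011100000100011100011010
| 11011100010111000110101011001110101
= 11011110011111100110101011101111111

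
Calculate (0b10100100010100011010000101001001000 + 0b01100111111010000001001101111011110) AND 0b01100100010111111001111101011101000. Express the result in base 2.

0b100000110011001010001000100000

Add column by column in base 2, right to left:
  0+0 = 0
  0+1 = 1
  0+1 = 1
  1+1 = 0 carry 1
  0+1+1 = 0 carry 1
  0+0+1 = 1
  1+1 = 0 carry 1
  0+1+1 = 0 carry 1
  0+1+1 = 0 carry 1
  1+1+1 = 1 carry 1
  0+0+1 = 1
  1+1 = 0 carry 1
  0+1+1 = 0 carry 1
  0+0+1 = 1
  0+0 = 0
  0+1 = 1
  1+0 = 1
  0+0 = 0
  1+0 = 1
  1+0 = 1
  0+0 = 0
  0+0 = 0
  0+1 = 1
  1+0 = 1
  0+1 = 1
  1+1 = 0 carry 1
  0+1+1 = 0 carry 1
  0+1+1 = 0 carry 1
  0+1+1 = 0 carry 1
  1+1+1 = 1 carry 1
  0+0+1 = 1
  0+0 = 0
  1+1 = 0 carry 1
  0+1+1 = 0 carry 1
  1+0+1 = 0 carry 1
  final carry 1
Sum = 0b100001100001110011011010011000100110; now AND with 0b01100100010111111001111101011101000:
  100001100001110011011010011000100110
& 001100100010111111001111101011101000
= 000000100000110011001010001000100000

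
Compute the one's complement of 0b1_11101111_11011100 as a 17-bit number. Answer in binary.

Invert each bit: 11110111111011100 → 00001000000100011.

0b00001000000100011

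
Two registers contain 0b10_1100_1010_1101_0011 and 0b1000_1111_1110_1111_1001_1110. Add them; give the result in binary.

0b100100101011101001110001

Add column by column in base 2, right to left:
  1+0 = 1
  1+1 = 0 carry 1
  0+1+1 = 0 carry 1
  0+1+1 = 0 carry 1
  1+1+1 = 1 carry 1
  0+0+1 = 1
  1+0 = 1
  1+1 = 0 carry 1
  0+1+1 = 0 carry 1
  1+1+1 = 1 carry 1
  0+1+1 = 0 carry 1
  1+1+1 = 1 carry 1
  0+0+1 = 1
  0+1 = 1
  1+1 = 0 carry 1
  1+1+1 = 1 carry 1
  0+1+1 = 0 carry 1
  1+1+1 = 1 carry 1
  0+1+1 = 0 carry 1
  0+1+1 = 0 carry 1
  0+0+1 = 1
  0+0 = 0
  0+0 = 0
  0+1 = 1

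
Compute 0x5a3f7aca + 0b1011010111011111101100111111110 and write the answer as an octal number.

0o26513652310

0x5a3f7aca = 0o13217675312 in octal.
0b1011010111011111101100111111110 = 0o13273754776 in octal.
Add column by column in base 8, right to left:
  2+6 = 0 carry 1
  1+7+1 = 1 carry 1
  3+7+1 = 3 carry 1
  5+4+1 = 2 carry 1
  7+5+1 = 5 carry 1
  6+7+1 = 6 carry 1
  7+3+1 = 3 carry 1
  1+7+1 = 1 carry 1
  2+2+1 = 5
  3+3 = 6
  1+1 = 2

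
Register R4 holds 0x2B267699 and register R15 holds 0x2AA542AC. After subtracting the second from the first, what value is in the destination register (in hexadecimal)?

Subtract column by column in base 16:
  9-C → D (borrow)
  9-A-1 → E (borrow)
  6-2-1 → 3
  7-4 → 3
  6-5 → 1
  2-A → 8 (borrow)
  B-A-1 → 0
  2-2 → 0

0x8133ED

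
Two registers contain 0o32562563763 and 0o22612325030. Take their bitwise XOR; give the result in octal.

0o10370646753

XOR each oct digit independently (no carries):
  3^2=1, 2^2=0, 5^6=3, 6^1=7, 2^2=0, 5^3=6, 6^2=4, 3^5=6, 7^0=7, 6^3=5, 3^0=3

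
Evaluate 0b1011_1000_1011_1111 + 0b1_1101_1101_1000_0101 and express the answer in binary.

0b101001011001000100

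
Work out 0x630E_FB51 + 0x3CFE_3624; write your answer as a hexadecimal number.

Add column by column in base 16, right to left:
  1+4 = 5
  5+2 = 7
  B+6 = 1 carry 1
  F+3+1 = 3 carry 1
  E+E+1 = D carry 1
  0+F+1 = 0 carry 1
  3+C+1 = 0 carry 1
  6+3+1 = A

0xA00D3175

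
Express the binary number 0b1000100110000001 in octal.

Group the bits in threes: 001 000 100 110 000 001 → 104601.

0o104601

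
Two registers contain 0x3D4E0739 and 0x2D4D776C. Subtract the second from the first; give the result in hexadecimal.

Subtract column by column in base 16:
  9-C → D (borrow)
  3-6-1 → C (borrow)
  7-7-1 → F (borrow)
  0-7-1 → 8 (borrow)
  E-D-1 → 0
  4-4 → 0
  D-D → 0
  3-2 → 1

0x10008FCD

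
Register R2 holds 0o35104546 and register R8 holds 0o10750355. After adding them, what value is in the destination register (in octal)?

Add column by column in base 8, right to left:
  6+5 = 3 carry 1
  4+5+1 = 2 carry 1
  5+3+1 = 1 carry 1
  4+0+1 = 5
  0+5 = 5
  1+7 = 0 carry 1
  5+0+1 = 6
  3+1 = 4

0o46055123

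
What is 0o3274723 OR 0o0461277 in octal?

0o3675777

OR each oct digit independently (no carries):
  3|0=3, 2|4=6, 7|6=7, 4|1=5, 7|2=7, 2|7=7, 3|7=7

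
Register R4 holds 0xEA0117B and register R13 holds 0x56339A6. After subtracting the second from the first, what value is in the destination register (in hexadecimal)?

0x93CD7D5

Subtract column by column in base 16:
  B-6 → 5
  7-A → D (borrow)
  1-9-1 → 7 (borrow)
  1-3-1 → D (borrow)
  0-3-1 → C (borrow)
  A-6-1 → 3
  E-5 → 9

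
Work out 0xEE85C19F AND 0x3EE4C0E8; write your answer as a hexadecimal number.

AND each hex digit independently (no carries):
  E&3=2, E&E=E, 8&E=8, 5&4=4, C&C=C, 1&0=0, 9&E=8, F&8=8

0x2E84C088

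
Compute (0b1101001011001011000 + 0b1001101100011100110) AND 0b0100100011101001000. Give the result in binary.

0b100100011100001000

Add column by column in base 2, right to left:
  0+0 = 0
  0+1 = 1
  0+1 = 1
  1+0 = 1
  1+0 = 1
  0+1 = 1
  1+1 = 0 carry 1
  0+1+1 = 0 carry 1
  0+0+1 = 1
  1+0 = 1
  1+0 = 1
  0+1 = 1
  1+1 = 0 carry 1
  0+0+1 = 1
  0+1 = 1
  1+1 = 0 carry 1
  0+0+1 = 1
  1+0 = 1
  1+1 = 0 carry 1
  final carry 1
Sum = 0b10110110111100111110; now AND with 0b0100100011101001000:
  10110110111100111110
& 00100100011101001000
= 00100100011100001000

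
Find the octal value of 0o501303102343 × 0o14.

0o7420445435244

Multiply each base-8 digit by 12, carrying:
  3×12 = 36 → write 4 carry 4
  4×12+4 = 52 → write 4 carry 6
  3×12+6 = 42 → write 2 carry 5
  2×12+5 = 29 → write 5 carry 3
  0×12+3 = 3 → write 3
  1×12 = 12 → write 4 carry 1
  3×12+1 = 37 → write 5 carry 4
  0×12+4 = 4 → write 4
  3×12 = 36 → write 4 carry 4
  1×12+4 = 16 → write 0 carry 2
  0×12+2 = 2 → write 2
  5×12 = 60 → write 4 carry 7
  remaining carry: 7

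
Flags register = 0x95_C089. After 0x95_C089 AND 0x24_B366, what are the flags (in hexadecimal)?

0x048000

AND each hex digit independently (no carries):
  9&2=0, 5&4=4, C&B=8, 0&3=0, 8&6=0, 9&6=0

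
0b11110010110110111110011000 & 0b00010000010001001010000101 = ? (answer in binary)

0b00010000010000001010000000

AND bit by bit (1 only where both bits are 1):
  11110010110110111110011000
& 00010000010001001010000101
= 00010000010000001010000000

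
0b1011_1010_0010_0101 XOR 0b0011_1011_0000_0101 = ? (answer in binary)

XOR bit by bit (1 where the bits differ):
  1011101000100101
^ 0011101100000101
= 1000000100100000

0b1000000100100000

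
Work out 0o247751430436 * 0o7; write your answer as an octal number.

Multiply each base-8 digit by 7, carrying:
  6×7 = 42 → write 2 carry 5
  3×7+5 = 26 → write 2 carry 3
  4×7+3 = 31 → write 7 carry 3
  0×7+3 = 3 → write 3
  3×7 = 21 → write 5 carry 2
  4×7+2 = 30 → write 6 carry 3
  1×7+3 = 10 → write 2 carry 1
  5×7+1 = 36 → write 4 carry 4
  7×7+4 = 53 → write 5 carry 6
  7×7+6 = 55 → write 7 carry 6
  4×7+6 = 34 → write 2 carry 4
  2×7+4 = 18 → write 2 carry 2
  remaining carry: 2

0o2227542653722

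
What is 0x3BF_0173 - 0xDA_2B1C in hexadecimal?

Subtract column by column in base 16:
  3-C → 7 (borrow)
  7-1-1 → 5
  1-B → 6 (borrow)
  0-2-1 → D (borrow)
  F-A-1 → 4
  B-D → E (borrow)
  3-0-1 → 2

0x2E4D657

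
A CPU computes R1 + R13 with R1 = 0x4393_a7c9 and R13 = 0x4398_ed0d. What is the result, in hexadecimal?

0x872c94d6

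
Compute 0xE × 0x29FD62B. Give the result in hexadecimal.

0x24BDB65A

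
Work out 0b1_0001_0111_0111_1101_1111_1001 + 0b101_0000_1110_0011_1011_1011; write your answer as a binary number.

0b1011010000110000110110100

Add column by column in base 2, right to left:
  1+1 = 0 carry 1
  0+1+1 = 0 carry 1
  0+0+1 = 1
  1+1 = 0 carry 1
  1+1+1 = 1 carry 1
  1+1+1 = 1 carry 1
  1+0+1 = 0 carry 1
  1+1+1 = 1 carry 1
  1+1+1 = 1 carry 1
  0+1+1 = 0 carry 1
  1+0+1 = 0 carry 1
  1+0+1 = 0 carry 1
  1+0+1 = 0 carry 1
  1+1+1 = 1 carry 1
  1+1+1 = 1 carry 1
  0+1+1 = 0 carry 1
  1+0+1 = 0 carry 1
  1+0+1 = 0 carry 1
  1+0+1 = 0 carry 1
  0+0+1 = 1
  1+1 = 0 carry 1
  0+0+1 = 1
  0+1 = 1
  0+0 = 0
  1+0 = 1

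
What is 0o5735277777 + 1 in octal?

0o5735300000

The trailing 5 digits are 7 (max in base 8), so adding 1 cascades: they roll to 0 and the next digit up increments.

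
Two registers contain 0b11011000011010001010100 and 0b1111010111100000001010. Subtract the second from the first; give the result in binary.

0b1011101011110001001010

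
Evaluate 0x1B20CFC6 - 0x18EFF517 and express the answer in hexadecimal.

Subtract column by column in base 16:
  6-7 → F (borrow)
  C-1-1 → A
  F-5 → A
  C-F → D (borrow)
  0-F-1 → 0 (borrow)
  2-E-1 → 3 (borrow)
  B-8-1 → 2
  1-1 → 0

0x230DAAF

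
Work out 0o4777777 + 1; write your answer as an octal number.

The trailing 6 digits are 7 (max in base 8), so adding 1 cascades: they roll to 0 and the next digit up increments.

0o5000000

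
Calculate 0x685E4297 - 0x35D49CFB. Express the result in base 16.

0x3289A59C

Subtract column by column in base 16:
  7-B → C (borrow)
  9-F-1 → 9 (borrow)
  2-C-1 → 5 (borrow)
  4-9-1 → A (borrow)
  E-4-1 → 9
  5-D → 8 (borrow)
  8-5-1 → 2
  6-3 → 3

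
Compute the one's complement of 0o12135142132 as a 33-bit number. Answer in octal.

0o65642635645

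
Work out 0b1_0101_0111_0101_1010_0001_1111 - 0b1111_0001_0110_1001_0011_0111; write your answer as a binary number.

0b11001011111000011101000

Subtract column by column in base 2:
  1-1 → 0
  1-1 → 0
  1-1 → 0
  1-0 → 1
  1-1 → 0
  0-1 → 1 (borrow)
  0-0-1 → 1 (borrow)
  0-0-1 → 1 (borrow)
  0-1-1 → 0 (borrow)
  1-0-1 → 0
  0-0 → 0
  1-1 → 0
  1-0 → 1
  0-1 → 1 (borrow)
  1-1-1 → 1 (borrow)
  0-0-1 → 1 (borrow)
  1-1-1 → 1 (borrow)
  1-0-1 → 0
  1-0 → 1
  0-0 → 0
  1-1 → 0
  0-1 → 1 (borrow)
  1-1-1 → 1 (borrow)
  0-1-1 → 0 (borrow)
  1-0-1 → 0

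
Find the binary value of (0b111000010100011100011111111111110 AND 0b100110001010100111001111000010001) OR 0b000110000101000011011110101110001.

0b100110000101000111011111101110001

0b111000010100011100011111111111110 AND 0b100110001010100111001111000010001 = 0b100000000000000100001111000010000.
Then OR with 0b000110000101000011011110101110001.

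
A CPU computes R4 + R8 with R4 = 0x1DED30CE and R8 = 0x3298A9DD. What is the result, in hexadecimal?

Add column by column in base 16, right to left:
  E+D = B carry 1
  C+D+1 = A carry 1
  0+9+1 = A
  3+A = D
  D+8 = 5 carry 1
  E+9+1 = 8 carry 1
  D+2+1 = 0 carry 1
  1+3+1 = 5

0x5085DAAB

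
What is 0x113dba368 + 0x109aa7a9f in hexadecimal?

0x21d861e07

Add column by column in base 16, right to left:
  8+f = 7 carry 1
  6+9+1 = 0 carry 1
  3+a+1 = e
  a+7 = 1 carry 1
  b+a+1 = 6 carry 1
  d+a+1 = 8 carry 1
  3+9+1 = d
  1+0 = 1
  1+1 = 2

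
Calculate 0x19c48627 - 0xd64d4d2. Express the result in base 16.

Subtract column by column in base 16:
  7-2 → 5
  2-d → 5 (borrow)
  6-4-1 → 1
  8-d → b (borrow)
  4-4-1 → f (borrow)
  c-6-1 → 5
  9-d → c (borrow)
  1-0-1 → 0

0xc5fb155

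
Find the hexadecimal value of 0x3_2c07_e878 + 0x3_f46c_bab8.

0x72074a330

Add column by column in base 16, right to left:
  8+8 = 0 carry 1
  7+b+1 = 3 carry 1
  8+a+1 = 3 carry 1
  e+b+1 = a carry 1
  7+c+1 = 4 carry 1
  0+6+1 = 7
  c+4 = 0 carry 1
  2+f+1 = 2 carry 1
  3+3+1 = 7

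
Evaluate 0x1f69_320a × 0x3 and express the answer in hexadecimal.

0x5e3b961e

Multiply each base-16 digit by 3, carrying:
  a×3 = 30 → write e carry 1
  0×3+1 = 1 → write 1
  2×3 = 6 → write 6
  3×3 = 9 → write 9
  9×3 = 27 → write b carry 1
  6×3+1 = 19 → write 3 carry 1
  f×3+1 = 46 → write e carry 2
  1×3+2 = 5 → write 5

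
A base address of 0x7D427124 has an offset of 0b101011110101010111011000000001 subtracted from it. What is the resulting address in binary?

0x7D427124 = 0b1111101010000100111000100100100 in binary.
Subtract column by column in base 2:
  0-1 → 1 (borrow)
  0-0-1 → 1 (borrow)
  1-0-1 → 0
  0-0 → 0
  0-0 → 0
  1-0 → 1
  0-0 → 0
  0-0 → 0
  1-0 → 1
  0-1 → 1 (borrow)
  0-1-1 → 0 (borrow)
  0-0-1 → 1 (borrow)
  1-1-1 → 1 (borrow)
  1-1-1 → 1 (borrow)
  1-1-1 → 1 (borrow)
  0-0-1 → 1 (borrow)
  0-1-1 → 0 (borrow)
  1-0-1 → 0
  0-1 → 1 (borrow)
  0-0-1 → 1 (borrow)
  0-1-1 → 0 (borrow)
  0-0-1 → 1 (borrow)
  1-1-1 → 1 (borrow)
  0-1-1 → 0 (borrow)
  1-1-1 → 1 (borrow)
  0-1-1 → 0 (borrow)
  1-0-1 → 0
  1-1 → 0
  1-0 → 1
  1-1 → 0
  1-0 → 1

0b1010001011011001111101100100011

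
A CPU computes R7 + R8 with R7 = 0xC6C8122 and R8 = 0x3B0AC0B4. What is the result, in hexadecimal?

0x477741D6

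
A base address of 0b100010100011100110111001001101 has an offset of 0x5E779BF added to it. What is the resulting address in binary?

0b101000011101011110100000001100

0x5E779BF = 0b101111001110111100110111111 in binary.
Add column by column in base 2, right to left:
  1+1 = 0 carry 1
  0+1+1 = 0 carry 1
  1+1+1 = 1 carry 1
  1+1+1 = 1 carry 1
  0+1+1 = 0 carry 1
  0+1+1 = 0 carry 1
  1+0+1 = 0 carry 1
  0+1+1 = 0 carry 1
  0+1+1 = 0 carry 1
  1+0+1 = 0 carry 1
  1+0+1 = 0 carry 1
  1+1+1 = 1 carry 1
  0+1+1 = 0 carry 1
  1+1+1 = 1 carry 1
  1+1+1 = 1 carry 1
  0+0+1 = 1
  0+1 = 1
  1+1 = 0 carry 1
  1+1+1 = 1 carry 1
  1+0+1 = 0 carry 1
  0+0+1 = 1
  0+1 = 1
  0+1 = 1
  1+1 = 0 carry 1
  0+1+1 = 0 carry 1
  1+0+1 = 0 carry 1
  0+1+1 = 0 carry 1
  0+0+1 = 1
  0+0 = 0
  1+0 = 1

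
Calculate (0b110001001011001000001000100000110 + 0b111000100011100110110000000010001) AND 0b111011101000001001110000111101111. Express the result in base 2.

0b101001101000001000110000100000111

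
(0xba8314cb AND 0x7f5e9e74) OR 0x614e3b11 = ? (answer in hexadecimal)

0x7b4e3f51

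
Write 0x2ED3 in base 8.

0o27323

Expand each hex digit to 4 bits: 2=0010 E=1110 D=1101 3=0011.
Group the bits in threes: 010 111 011 010 011 → 27323.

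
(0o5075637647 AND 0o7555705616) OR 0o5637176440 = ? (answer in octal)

0o5075637647 AND 0o7555705616 = 0o5055605606.
Then OR with 0o5637176440.

0o5677777646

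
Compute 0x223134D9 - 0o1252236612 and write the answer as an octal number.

0o2741773517

0x223134D9 = 0o4214232331 in octal.
Subtract column by column in base 8:
  1-2 → 7 (borrow)
  3-1-1 → 1
  3-6 → 5 (borrow)
  2-6-1 → 3 (borrow)
  3-3-1 → 7 (borrow)
  2-2-1 → 7 (borrow)
  4-2-1 → 1
  1-5 → 4 (borrow)
  2-2-1 → 7 (borrow)
  4-1-1 → 2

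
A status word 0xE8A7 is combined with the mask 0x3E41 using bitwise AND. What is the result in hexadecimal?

0x2801

AND each hex digit independently (no carries):
  E&3=2, 8&E=8, A&4=0, 7&1=1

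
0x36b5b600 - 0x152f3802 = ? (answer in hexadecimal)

0x21867dfe

Subtract column by column in base 16:
  0-2 → e (borrow)
  0-0-1 → f (borrow)
  6-8-1 → d (borrow)
  b-3-1 → 7
  5-f → 6 (borrow)
  b-2-1 → 8
  6-5 → 1
  3-1 → 2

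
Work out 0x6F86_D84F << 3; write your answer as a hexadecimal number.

3 bits is not a whole number of base-16 digits; in binary: 1101111100001101101100001001111 << 3 = 1101111100001101101100001001111000.

0x37C36C278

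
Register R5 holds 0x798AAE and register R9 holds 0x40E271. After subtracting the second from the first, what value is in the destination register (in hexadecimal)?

0x38A83D

Subtract column by column in base 16:
  E-1 → D
  A-7 → 3
  A-2 → 8
  8-E → A (borrow)
  9-0-1 → 8
  7-4 → 3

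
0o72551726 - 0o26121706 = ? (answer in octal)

0o44430020

Subtract column by column in base 8:
  6-6 → 0
  2-0 → 2
  7-7 → 0
  1-1 → 0
  5-2 → 3
  5-1 → 4
  2-6 → 4 (borrow)
  7-2-1 → 4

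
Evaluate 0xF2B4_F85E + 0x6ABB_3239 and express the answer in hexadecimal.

0x15D702A97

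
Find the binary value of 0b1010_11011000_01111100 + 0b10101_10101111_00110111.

0b1000001000011110110011

Add column by column in base 2, right to left:
  0+1 = 1
  0+1 = 1
  1+1 = 0 carry 1
  1+0+1 = 0 carry 1
  1+1+1 = 1 carry 1
  1+1+1 = 1 carry 1
  1+0+1 = 0 carry 1
  0+0+1 = 1
  0+1 = 1
  0+1 = 1
  0+1 = 1
  1+1 = 0 carry 1
  1+0+1 = 0 carry 1
  0+1+1 = 0 carry 1
  1+0+1 = 0 carry 1
  1+1+1 = 1 carry 1
  0+1+1 = 0 carry 1
  1+0+1 = 0 carry 1
  0+1+1 = 0 carry 1
  1+0+1 = 0 carry 1
  0+1+1 = 0 carry 1
  final carry 1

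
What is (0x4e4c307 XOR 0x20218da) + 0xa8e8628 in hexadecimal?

0x11756205

First 0x4e4c307 XOR 0x20218da = 0x6e6dbdd.
Add column by column in base 16, right to left:
  d+8 = 5 carry 1
  d+2+1 = 0 carry 1
  b+6+1 = 2 carry 1
  d+8+1 = 6 carry 1
  6+e+1 = 5 carry 1
  e+8+1 = 7 carry 1
  6+a+1 = 1 carry 1
  final carry 1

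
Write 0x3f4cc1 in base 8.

0o17646301

Expand each hex digit to 4 bits: 3=0011 f=1111 4=0100 c=1100 c=1100 1=0001.
Group the bits in threes: 001 111 110 100 110 011 000 001 → 17646301.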